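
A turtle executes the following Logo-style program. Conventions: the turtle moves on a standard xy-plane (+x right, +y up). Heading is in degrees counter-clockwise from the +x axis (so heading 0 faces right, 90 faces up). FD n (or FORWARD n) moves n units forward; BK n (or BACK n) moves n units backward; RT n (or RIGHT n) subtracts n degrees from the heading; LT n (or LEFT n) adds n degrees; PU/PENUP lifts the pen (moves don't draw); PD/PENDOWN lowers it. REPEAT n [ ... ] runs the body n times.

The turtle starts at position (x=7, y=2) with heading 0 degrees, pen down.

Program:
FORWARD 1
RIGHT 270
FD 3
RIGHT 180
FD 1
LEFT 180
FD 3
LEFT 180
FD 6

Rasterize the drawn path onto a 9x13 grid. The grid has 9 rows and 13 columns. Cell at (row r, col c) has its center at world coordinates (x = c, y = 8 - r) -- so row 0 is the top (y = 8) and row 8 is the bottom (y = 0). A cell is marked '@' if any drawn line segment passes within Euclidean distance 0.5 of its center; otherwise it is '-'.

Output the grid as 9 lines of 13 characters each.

Answer: -------------
--------@----
--------@----
--------@----
--------@----
--------@----
-------@@----
--------@----
-------------

Derivation:
Segment 0: (7,2) -> (8,2)
Segment 1: (8,2) -> (8,5)
Segment 2: (8,5) -> (8,4)
Segment 3: (8,4) -> (8,7)
Segment 4: (8,7) -> (8,1)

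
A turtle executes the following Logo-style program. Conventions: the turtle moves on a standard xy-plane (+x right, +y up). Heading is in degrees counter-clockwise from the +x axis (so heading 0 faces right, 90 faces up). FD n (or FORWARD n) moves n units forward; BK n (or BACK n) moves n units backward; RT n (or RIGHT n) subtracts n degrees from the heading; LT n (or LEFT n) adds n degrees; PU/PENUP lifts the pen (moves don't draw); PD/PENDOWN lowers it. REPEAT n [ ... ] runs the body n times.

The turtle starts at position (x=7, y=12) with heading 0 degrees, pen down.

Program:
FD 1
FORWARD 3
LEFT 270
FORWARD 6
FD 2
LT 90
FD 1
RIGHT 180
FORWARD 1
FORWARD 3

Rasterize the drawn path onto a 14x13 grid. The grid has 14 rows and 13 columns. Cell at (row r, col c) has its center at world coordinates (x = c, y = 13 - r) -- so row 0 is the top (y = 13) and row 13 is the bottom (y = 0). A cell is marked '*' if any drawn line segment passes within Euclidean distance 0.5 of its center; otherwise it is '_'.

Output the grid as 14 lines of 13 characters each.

Answer: _____________
_______*****_
___________*_
___________*_
___________*_
___________*_
___________*_
___________*_
___________*_
________*****
_____________
_____________
_____________
_____________

Derivation:
Segment 0: (7,12) -> (8,12)
Segment 1: (8,12) -> (11,12)
Segment 2: (11,12) -> (11,6)
Segment 3: (11,6) -> (11,4)
Segment 4: (11,4) -> (12,4)
Segment 5: (12,4) -> (11,4)
Segment 6: (11,4) -> (8,4)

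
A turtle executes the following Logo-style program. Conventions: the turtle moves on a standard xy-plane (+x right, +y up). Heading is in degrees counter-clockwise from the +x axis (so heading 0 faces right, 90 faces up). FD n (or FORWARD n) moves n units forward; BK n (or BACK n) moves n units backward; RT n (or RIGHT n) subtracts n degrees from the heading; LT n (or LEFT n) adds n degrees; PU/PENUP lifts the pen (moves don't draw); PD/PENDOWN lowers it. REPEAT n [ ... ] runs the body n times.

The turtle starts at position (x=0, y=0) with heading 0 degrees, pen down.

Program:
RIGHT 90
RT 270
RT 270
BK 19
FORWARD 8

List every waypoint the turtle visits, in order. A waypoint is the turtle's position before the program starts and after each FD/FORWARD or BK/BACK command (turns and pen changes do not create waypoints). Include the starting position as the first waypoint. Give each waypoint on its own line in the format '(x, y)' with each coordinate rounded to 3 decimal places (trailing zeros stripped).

Executing turtle program step by step:
Start: pos=(0,0), heading=0, pen down
RT 90: heading 0 -> 270
RT 270: heading 270 -> 0
RT 270: heading 0 -> 90
BK 19: (0,0) -> (0,-19) [heading=90, draw]
FD 8: (0,-19) -> (0,-11) [heading=90, draw]
Final: pos=(0,-11), heading=90, 2 segment(s) drawn
Waypoints (3 total):
(0, 0)
(0, -19)
(0, -11)

Answer: (0, 0)
(0, -19)
(0, -11)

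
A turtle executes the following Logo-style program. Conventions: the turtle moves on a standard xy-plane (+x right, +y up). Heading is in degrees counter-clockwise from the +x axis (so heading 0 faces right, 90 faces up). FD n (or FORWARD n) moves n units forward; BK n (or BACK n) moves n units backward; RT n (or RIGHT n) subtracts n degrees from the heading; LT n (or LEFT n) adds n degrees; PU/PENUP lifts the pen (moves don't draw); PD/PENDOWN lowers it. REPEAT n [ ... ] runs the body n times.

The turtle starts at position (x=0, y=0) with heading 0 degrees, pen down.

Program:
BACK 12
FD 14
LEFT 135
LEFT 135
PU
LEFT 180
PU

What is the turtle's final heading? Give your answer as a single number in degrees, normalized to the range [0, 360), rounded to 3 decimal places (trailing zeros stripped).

Executing turtle program step by step:
Start: pos=(0,0), heading=0, pen down
BK 12: (0,0) -> (-12,0) [heading=0, draw]
FD 14: (-12,0) -> (2,0) [heading=0, draw]
LT 135: heading 0 -> 135
LT 135: heading 135 -> 270
PU: pen up
LT 180: heading 270 -> 90
PU: pen up
Final: pos=(2,0), heading=90, 2 segment(s) drawn

Answer: 90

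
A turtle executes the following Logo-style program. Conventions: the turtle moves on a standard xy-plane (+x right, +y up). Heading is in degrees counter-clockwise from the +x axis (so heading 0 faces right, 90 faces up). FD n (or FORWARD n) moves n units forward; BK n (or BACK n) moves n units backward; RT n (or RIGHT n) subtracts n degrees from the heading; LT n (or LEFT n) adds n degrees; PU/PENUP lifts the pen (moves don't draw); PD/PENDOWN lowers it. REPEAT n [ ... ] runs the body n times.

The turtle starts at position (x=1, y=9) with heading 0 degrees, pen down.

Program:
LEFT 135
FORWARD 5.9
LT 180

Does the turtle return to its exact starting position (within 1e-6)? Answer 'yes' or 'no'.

Executing turtle program step by step:
Start: pos=(1,9), heading=0, pen down
LT 135: heading 0 -> 135
FD 5.9: (1,9) -> (-3.172,13.172) [heading=135, draw]
LT 180: heading 135 -> 315
Final: pos=(-3.172,13.172), heading=315, 1 segment(s) drawn

Start position: (1, 9)
Final position: (-3.172, 13.172)
Distance = 5.9; >= 1e-6 -> NOT closed

Answer: no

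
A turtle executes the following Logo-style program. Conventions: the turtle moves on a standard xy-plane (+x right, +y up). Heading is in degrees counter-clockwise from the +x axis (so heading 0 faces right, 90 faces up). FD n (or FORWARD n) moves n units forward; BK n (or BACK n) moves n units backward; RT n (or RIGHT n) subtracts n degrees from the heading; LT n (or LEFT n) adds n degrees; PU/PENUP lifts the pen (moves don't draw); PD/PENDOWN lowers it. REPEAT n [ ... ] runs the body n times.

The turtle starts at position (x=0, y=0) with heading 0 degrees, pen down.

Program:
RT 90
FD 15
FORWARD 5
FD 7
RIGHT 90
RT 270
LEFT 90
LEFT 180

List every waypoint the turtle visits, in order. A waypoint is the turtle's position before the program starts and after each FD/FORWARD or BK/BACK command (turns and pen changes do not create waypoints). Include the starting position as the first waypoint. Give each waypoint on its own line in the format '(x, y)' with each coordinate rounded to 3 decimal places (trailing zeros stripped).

Executing turtle program step by step:
Start: pos=(0,0), heading=0, pen down
RT 90: heading 0 -> 270
FD 15: (0,0) -> (0,-15) [heading=270, draw]
FD 5: (0,-15) -> (0,-20) [heading=270, draw]
FD 7: (0,-20) -> (0,-27) [heading=270, draw]
RT 90: heading 270 -> 180
RT 270: heading 180 -> 270
LT 90: heading 270 -> 0
LT 180: heading 0 -> 180
Final: pos=(0,-27), heading=180, 3 segment(s) drawn
Waypoints (4 total):
(0, 0)
(0, -15)
(0, -20)
(0, -27)

Answer: (0, 0)
(0, -15)
(0, -20)
(0, -27)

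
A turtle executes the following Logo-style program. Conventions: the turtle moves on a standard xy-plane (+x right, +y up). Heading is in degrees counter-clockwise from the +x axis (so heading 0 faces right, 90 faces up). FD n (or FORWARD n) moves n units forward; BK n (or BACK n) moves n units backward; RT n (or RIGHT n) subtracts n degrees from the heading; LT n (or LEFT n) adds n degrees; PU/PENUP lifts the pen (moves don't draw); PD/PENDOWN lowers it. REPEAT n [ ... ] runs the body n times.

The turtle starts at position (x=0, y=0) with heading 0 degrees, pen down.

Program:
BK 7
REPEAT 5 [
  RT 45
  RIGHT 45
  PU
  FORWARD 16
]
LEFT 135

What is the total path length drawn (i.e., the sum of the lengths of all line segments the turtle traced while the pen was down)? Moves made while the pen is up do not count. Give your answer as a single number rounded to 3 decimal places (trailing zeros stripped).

Answer: 7

Derivation:
Executing turtle program step by step:
Start: pos=(0,0), heading=0, pen down
BK 7: (0,0) -> (-7,0) [heading=0, draw]
REPEAT 5 [
  -- iteration 1/5 --
  RT 45: heading 0 -> 315
  RT 45: heading 315 -> 270
  PU: pen up
  FD 16: (-7,0) -> (-7,-16) [heading=270, move]
  -- iteration 2/5 --
  RT 45: heading 270 -> 225
  RT 45: heading 225 -> 180
  PU: pen up
  FD 16: (-7,-16) -> (-23,-16) [heading=180, move]
  -- iteration 3/5 --
  RT 45: heading 180 -> 135
  RT 45: heading 135 -> 90
  PU: pen up
  FD 16: (-23,-16) -> (-23,0) [heading=90, move]
  -- iteration 4/5 --
  RT 45: heading 90 -> 45
  RT 45: heading 45 -> 0
  PU: pen up
  FD 16: (-23,0) -> (-7,0) [heading=0, move]
  -- iteration 5/5 --
  RT 45: heading 0 -> 315
  RT 45: heading 315 -> 270
  PU: pen up
  FD 16: (-7,0) -> (-7,-16) [heading=270, move]
]
LT 135: heading 270 -> 45
Final: pos=(-7,-16), heading=45, 1 segment(s) drawn

Segment lengths:
  seg 1: (0,0) -> (-7,0), length = 7
Total = 7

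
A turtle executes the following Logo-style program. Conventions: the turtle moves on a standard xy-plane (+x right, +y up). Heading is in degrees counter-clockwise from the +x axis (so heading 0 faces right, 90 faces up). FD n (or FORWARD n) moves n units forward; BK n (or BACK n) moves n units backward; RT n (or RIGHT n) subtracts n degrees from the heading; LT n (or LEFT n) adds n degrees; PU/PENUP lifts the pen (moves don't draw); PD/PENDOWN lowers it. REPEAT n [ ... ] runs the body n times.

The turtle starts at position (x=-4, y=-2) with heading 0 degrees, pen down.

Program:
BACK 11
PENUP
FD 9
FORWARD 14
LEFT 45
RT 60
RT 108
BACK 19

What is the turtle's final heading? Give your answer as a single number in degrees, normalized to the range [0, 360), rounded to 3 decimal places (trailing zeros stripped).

Executing turtle program step by step:
Start: pos=(-4,-2), heading=0, pen down
BK 11: (-4,-2) -> (-15,-2) [heading=0, draw]
PU: pen up
FD 9: (-15,-2) -> (-6,-2) [heading=0, move]
FD 14: (-6,-2) -> (8,-2) [heading=0, move]
LT 45: heading 0 -> 45
RT 60: heading 45 -> 345
RT 108: heading 345 -> 237
BK 19: (8,-2) -> (18.348,13.935) [heading=237, move]
Final: pos=(18.348,13.935), heading=237, 1 segment(s) drawn

Answer: 237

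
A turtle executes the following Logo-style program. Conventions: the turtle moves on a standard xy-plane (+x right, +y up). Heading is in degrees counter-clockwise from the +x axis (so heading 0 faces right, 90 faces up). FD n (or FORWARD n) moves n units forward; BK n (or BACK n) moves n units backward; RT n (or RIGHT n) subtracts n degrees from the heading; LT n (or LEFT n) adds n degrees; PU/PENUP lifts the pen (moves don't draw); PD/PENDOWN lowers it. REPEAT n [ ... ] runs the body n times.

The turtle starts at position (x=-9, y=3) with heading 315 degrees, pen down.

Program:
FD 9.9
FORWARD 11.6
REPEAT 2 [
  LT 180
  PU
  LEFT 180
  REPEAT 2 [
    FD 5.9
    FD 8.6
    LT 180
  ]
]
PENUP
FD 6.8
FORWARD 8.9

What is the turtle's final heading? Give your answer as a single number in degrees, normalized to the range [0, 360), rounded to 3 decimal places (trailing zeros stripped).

Answer: 315

Derivation:
Executing turtle program step by step:
Start: pos=(-9,3), heading=315, pen down
FD 9.9: (-9,3) -> (-2,-4) [heading=315, draw]
FD 11.6: (-2,-4) -> (6.203,-12.203) [heading=315, draw]
REPEAT 2 [
  -- iteration 1/2 --
  LT 180: heading 315 -> 135
  PU: pen up
  LT 180: heading 135 -> 315
  REPEAT 2 [
    -- iteration 1/2 --
    FD 5.9: (6.203,-12.203) -> (10.375,-16.375) [heading=315, move]
    FD 8.6: (10.375,-16.375) -> (16.456,-22.456) [heading=315, move]
    LT 180: heading 315 -> 135
    -- iteration 2/2 --
    FD 5.9: (16.456,-22.456) -> (12.284,-18.284) [heading=135, move]
    FD 8.6: (12.284,-18.284) -> (6.203,-12.203) [heading=135, move]
    LT 180: heading 135 -> 315
  ]
  -- iteration 2/2 --
  LT 180: heading 315 -> 135
  PU: pen up
  LT 180: heading 135 -> 315
  REPEAT 2 [
    -- iteration 1/2 --
    FD 5.9: (6.203,-12.203) -> (10.375,-16.375) [heading=315, move]
    FD 8.6: (10.375,-16.375) -> (16.456,-22.456) [heading=315, move]
    LT 180: heading 315 -> 135
    -- iteration 2/2 --
    FD 5.9: (16.456,-22.456) -> (12.284,-18.284) [heading=135, move]
    FD 8.6: (12.284,-18.284) -> (6.203,-12.203) [heading=135, move]
    LT 180: heading 135 -> 315
  ]
]
PU: pen up
FD 6.8: (6.203,-12.203) -> (11.011,-17.011) [heading=315, move]
FD 8.9: (11.011,-17.011) -> (17.304,-23.304) [heading=315, move]
Final: pos=(17.304,-23.304), heading=315, 2 segment(s) drawn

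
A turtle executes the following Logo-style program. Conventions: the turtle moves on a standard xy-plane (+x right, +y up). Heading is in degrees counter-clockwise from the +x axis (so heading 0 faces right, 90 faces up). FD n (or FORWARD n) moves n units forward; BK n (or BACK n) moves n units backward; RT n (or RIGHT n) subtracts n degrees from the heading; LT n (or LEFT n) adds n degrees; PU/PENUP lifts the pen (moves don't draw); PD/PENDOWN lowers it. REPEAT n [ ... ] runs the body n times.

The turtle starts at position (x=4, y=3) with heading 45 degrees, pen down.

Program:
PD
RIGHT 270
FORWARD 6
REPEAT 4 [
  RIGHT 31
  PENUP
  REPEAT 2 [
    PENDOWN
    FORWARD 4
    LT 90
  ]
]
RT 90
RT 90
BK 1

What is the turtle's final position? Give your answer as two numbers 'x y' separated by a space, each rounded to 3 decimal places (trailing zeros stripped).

Executing turtle program step by step:
Start: pos=(4,3), heading=45, pen down
PD: pen down
RT 270: heading 45 -> 135
FD 6: (4,3) -> (-0.243,7.243) [heading=135, draw]
REPEAT 4 [
  -- iteration 1/4 --
  RT 31: heading 135 -> 104
  PU: pen up
  REPEAT 2 [
    -- iteration 1/2 --
    PD: pen down
    FD 4: (-0.243,7.243) -> (-1.21,11.124) [heading=104, draw]
    LT 90: heading 104 -> 194
    -- iteration 2/2 --
    PD: pen down
    FD 4: (-1.21,11.124) -> (-5.092,10.156) [heading=194, draw]
    LT 90: heading 194 -> 284
  ]
  -- iteration 2/4 --
  RT 31: heading 284 -> 253
  PU: pen up
  REPEAT 2 [
    -- iteration 1/2 --
    PD: pen down
    FD 4: (-5.092,10.156) -> (-6.261,6.331) [heading=253, draw]
    LT 90: heading 253 -> 343
    -- iteration 2/2 --
    PD: pen down
    FD 4: (-6.261,6.331) -> (-2.436,5.161) [heading=343, draw]
    LT 90: heading 343 -> 73
  ]
  -- iteration 3/4 --
  RT 31: heading 73 -> 42
  PU: pen up
  REPEAT 2 [
    -- iteration 1/2 --
    PD: pen down
    FD 4: (-2.436,5.161) -> (0.537,7.838) [heading=42, draw]
    LT 90: heading 42 -> 132
    -- iteration 2/2 --
    PD: pen down
    FD 4: (0.537,7.838) -> (-2.14,10.811) [heading=132, draw]
    LT 90: heading 132 -> 222
  ]
  -- iteration 4/4 --
  RT 31: heading 222 -> 191
  PU: pen up
  REPEAT 2 [
    -- iteration 1/2 --
    PD: pen down
    FD 4: (-2.14,10.811) -> (-6.066,10.047) [heading=191, draw]
    LT 90: heading 191 -> 281
    -- iteration 2/2 --
    PD: pen down
    FD 4: (-6.066,10.047) -> (-5.303,6.121) [heading=281, draw]
    LT 90: heading 281 -> 11
  ]
]
RT 90: heading 11 -> 281
RT 90: heading 281 -> 191
BK 1: (-5.303,6.121) -> (-4.321,6.312) [heading=191, draw]
Final: pos=(-4.321,6.312), heading=191, 10 segment(s) drawn

Answer: -4.321 6.312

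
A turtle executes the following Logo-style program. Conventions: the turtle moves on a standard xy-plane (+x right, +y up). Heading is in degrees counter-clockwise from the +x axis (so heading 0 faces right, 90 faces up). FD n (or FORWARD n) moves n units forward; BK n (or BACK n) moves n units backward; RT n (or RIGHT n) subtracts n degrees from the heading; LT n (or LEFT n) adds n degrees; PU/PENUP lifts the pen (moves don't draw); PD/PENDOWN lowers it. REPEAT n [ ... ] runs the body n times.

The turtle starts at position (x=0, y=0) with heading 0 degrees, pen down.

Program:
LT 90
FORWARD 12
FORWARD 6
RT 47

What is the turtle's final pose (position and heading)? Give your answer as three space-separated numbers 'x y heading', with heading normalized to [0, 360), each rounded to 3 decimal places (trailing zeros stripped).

Executing turtle program step by step:
Start: pos=(0,0), heading=0, pen down
LT 90: heading 0 -> 90
FD 12: (0,0) -> (0,12) [heading=90, draw]
FD 6: (0,12) -> (0,18) [heading=90, draw]
RT 47: heading 90 -> 43
Final: pos=(0,18), heading=43, 2 segment(s) drawn

Answer: 0 18 43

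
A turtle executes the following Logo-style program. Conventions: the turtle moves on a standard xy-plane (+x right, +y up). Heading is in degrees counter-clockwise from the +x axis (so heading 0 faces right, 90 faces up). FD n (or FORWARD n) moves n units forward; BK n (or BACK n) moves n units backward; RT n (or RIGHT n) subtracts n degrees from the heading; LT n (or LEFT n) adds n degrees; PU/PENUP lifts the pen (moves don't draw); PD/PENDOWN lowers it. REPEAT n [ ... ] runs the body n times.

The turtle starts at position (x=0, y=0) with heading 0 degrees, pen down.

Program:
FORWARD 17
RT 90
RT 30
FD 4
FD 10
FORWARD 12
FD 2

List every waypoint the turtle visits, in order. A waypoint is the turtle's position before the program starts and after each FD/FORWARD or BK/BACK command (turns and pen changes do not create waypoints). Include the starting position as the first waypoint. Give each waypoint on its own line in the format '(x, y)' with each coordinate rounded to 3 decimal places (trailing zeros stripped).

Answer: (0, 0)
(17, 0)
(15, -3.464)
(10, -12.124)
(4, -22.517)
(3, -24.249)

Derivation:
Executing turtle program step by step:
Start: pos=(0,0), heading=0, pen down
FD 17: (0,0) -> (17,0) [heading=0, draw]
RT 90: heading 0 -> 270
RT 30: heading 270 -> 240
FD 4: (17,0) -> (15,-3.464) [heading=240, draw]
FD 10: (15,-3.464) -> (10,-12.124) [heading=240, draw]
FD 12: (10,-12.124) -> (4,-22.517) [heading=240, draw]
FD 2: (4,-22.517) -> (3,-24.249) [heading=240, draw]
Final: pos=(3,-24.249), heading=240, 5 segment(s) drawn
Waypoints (6 total):
(0, 0)
(17, 0)
(15, -3.464)
(10, -12.124)
(4, -22.517)
(3, -24.249)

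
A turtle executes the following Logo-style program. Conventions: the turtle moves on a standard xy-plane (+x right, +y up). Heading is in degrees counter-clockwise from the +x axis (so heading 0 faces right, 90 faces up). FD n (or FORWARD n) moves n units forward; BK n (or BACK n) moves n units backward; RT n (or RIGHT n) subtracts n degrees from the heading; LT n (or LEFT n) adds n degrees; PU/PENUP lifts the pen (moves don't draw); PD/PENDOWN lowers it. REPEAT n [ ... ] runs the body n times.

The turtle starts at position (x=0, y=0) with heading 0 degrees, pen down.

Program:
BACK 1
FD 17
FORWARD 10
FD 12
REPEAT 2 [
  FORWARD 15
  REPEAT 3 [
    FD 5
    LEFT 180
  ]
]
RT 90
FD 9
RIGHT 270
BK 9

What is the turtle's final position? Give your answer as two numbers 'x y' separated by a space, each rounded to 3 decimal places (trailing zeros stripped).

Answer: 29 -9

Derivation:
Executing turtle program step by step:
Start: pos=(0,0), heading=0, pen down
BK 1: (0,0) -> (-1,0) [heading=0, draw]
FD 17: (-1,0) -> (16,0) [heading=0, draw]
FD 10: (16,0) -> (26,0) [heading=0, draw]
FD 12: (26,0) -> (38,0) [heading=0, draw]
REPEAT 2 [
  -- iteration 1/2 --
  FD 15: (38,0) -> (53,0) [heading=0, draw]
  REPEAT 3 [
    -- iteration 1/3 --
    FD 5: (53,0) -> (58,0) [heading=0, draw]
    LT 180: heading 0 -> 180
    -- iteration 2/3 --
    FD 5: (58,0) -> (53,0) [heading=180, draw]
    LT 180: heading 180 -> 0
    -- iteration 3/3 --
    FD 5: (53,0) -> (58,0) [heading=0, draw]
    LT 180: heading 0 -> 180
  ]
  -- iteration 2/2 --
  FD 15: (58,0) -> (43,0) [heading=180, draw]
  REPEAT 3 [
    -- iteration 1/3 --
    FD 5: (43,0) -> (38,0) [heading=180, draw]
    LT 180: heading 180 -> 0
    -- iteration 2/3 --
    FD 5: (38,0) -> (43,0) [heading=0, draw]
    LT 180: heading 0 -> 180
    -- iteration 3/3 --
    FD 5: (43,0) -> (38,0) [heading=180, draw]
    LT 180: heading 180 -> 0
  ]
]
RT 90: heading 0 -> 270
FD 9: (38,0) -> (38,-9) [heading=270, draw]
RT 270: heading 270 -> 0
BK 9: (38,-9) -> (29,-9) [heading=0, draw]
Final: pos=(29,-9), heading=0, 14 segment(s) drawn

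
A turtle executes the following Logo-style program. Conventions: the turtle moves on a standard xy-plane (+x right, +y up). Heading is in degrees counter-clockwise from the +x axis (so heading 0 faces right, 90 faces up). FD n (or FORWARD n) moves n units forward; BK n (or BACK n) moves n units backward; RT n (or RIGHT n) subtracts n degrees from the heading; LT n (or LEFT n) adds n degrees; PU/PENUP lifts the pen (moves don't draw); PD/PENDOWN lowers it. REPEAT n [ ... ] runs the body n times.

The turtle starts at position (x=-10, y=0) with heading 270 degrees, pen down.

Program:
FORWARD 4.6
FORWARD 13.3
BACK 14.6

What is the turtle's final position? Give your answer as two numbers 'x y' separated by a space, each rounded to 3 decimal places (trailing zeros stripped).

Answer: -10 -3.3

Derivation:
Executing turtle program step by step:
Start: pos=(-10,0), heading=270, pen down
FD 4.6: (-10,0) -> (-10,-4.6) [heading=270, draw]
FD 13.3: (-10,-4.6) -> (-10,-17.9) [heading=270, draw]
BK 14.6: (-10,-17.9) -> (-10,-3.3) [heading=270, draw]
Final: pos=(-10,-3.3), heading=270, 3 segment(s) drawn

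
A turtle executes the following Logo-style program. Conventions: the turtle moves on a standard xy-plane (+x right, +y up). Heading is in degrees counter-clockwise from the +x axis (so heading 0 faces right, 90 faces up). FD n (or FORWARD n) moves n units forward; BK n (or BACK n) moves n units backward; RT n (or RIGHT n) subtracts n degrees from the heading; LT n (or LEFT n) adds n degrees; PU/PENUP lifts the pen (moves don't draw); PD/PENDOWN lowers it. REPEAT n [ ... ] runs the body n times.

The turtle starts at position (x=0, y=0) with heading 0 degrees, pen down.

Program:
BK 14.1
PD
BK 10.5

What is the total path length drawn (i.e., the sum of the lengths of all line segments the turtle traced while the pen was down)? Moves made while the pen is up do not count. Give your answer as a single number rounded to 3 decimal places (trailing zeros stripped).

Executing turtle program step by step:
Start: pos=(0,0), heading=0, pen down
BK 14.1: (0,0) -> (-14.1,0) [heading=0, draw]
PD: pen down
BK 10.5: (-14.1,0) -> (-24.6,0) [heading=0, draw]
Final: pos=(-24.6,0), heading=0, 2 segment(s) drawn

Segment lengths:
  seg 1: (0,0) -> (-14.1,0), length = 14.1
  seg 2: (-14.1,0) -> (-24.6,0), length = 10.5
Total = 24.6

Answer: 24.6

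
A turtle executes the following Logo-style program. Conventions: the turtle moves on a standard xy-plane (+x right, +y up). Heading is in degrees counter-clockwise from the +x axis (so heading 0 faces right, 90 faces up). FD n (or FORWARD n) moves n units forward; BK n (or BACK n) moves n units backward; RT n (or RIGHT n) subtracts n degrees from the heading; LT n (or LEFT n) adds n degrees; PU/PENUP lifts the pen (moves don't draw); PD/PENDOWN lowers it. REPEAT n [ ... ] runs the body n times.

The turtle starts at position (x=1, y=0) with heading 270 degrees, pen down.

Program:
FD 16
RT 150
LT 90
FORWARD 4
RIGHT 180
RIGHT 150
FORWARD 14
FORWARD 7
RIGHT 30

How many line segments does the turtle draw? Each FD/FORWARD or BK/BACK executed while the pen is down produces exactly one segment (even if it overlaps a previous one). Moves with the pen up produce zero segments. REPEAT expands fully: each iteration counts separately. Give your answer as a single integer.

Executing turtle program step by step:
Start: pos=(1,0), heading=270, pen down
FD 16: (1,0) -> (1,-16) [heading=270, draw]
RT 150: heading 270 -> 120
LT 90: heading 120 -> 210
FD 4: (1,-16) -> (-2.464,-18) [heading=210, draw]
RT 180: heading 210 -> 30
RT 150: heading 30 -> 240
FD 14: (-2.464,-18) -> (-9.464,-30.124) [heading=240, draw]
FD 7: (-9.464,-30.124) -> (-12.964,-36.187) [heading=240, draw]
RT 30: heading 240 -> 210
Final: pos=(-12.964,-36.187), heading=210, 4 segment(s) drawn
Segments drawn: 4

Answer: 4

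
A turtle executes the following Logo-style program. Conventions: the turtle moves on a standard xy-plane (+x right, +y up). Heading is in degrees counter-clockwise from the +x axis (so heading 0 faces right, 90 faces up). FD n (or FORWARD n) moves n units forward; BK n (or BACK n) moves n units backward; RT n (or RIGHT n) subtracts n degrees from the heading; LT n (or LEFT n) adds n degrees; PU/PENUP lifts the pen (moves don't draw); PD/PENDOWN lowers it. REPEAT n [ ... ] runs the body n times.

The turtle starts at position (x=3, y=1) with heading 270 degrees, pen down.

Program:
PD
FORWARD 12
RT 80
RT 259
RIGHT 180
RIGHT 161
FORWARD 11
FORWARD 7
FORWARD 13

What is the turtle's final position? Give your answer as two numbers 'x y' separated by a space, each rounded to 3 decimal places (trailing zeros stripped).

Answer: 22.926 -34.747

Derivation:
Executing turtle program step by step:
Start: pos=(3,1), heading=270, pen down
PD: pen down
FD 12: (3,1) -> (3,-11) [heading=270, draw]
RT 80: heading 270 -> 190
RT 259: heading 190 -> 291
RT 180: heading 291 -> 111
RT 161: heading 111 -> 310
FD 11: (3,-11) -> (10.071,-19.426) [heading=310, draw]
FD 7: (10.071,-19.426) -> (14.57,-24.789) [heading=310, draw]
FD 13: (14.57,-24.789) -> (22.926,-34.747) [heading=310, draw]
Final: pos=(22.926,-34.747), heading=310, 4 segment(s) drawn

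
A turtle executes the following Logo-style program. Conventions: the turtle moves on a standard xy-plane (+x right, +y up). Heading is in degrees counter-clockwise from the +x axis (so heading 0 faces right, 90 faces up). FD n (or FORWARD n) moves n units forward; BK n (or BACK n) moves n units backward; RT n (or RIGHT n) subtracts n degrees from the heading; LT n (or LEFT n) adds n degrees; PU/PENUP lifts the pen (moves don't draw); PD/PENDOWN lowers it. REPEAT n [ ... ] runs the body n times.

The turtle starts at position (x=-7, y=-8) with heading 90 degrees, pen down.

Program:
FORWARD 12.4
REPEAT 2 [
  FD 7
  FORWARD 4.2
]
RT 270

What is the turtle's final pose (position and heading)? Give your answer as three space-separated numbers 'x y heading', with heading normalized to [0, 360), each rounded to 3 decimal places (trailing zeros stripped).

Answer: -7 26.8 180

Derivation:
Executing turtle program step by step:
Start: pos=(-7,-8), heading=90, pen down
FD 12.4: (-7,-8) -> (-7,4.4) [heading=90, draw]
REPEAT 2 [
  -- iteration 1/2 --
  FD 7: (-7,4.4) -> (-7,11.4) [heading=90, draw]
  FD 4.2: (-7,11.4) -> (-7,15.6) [heading=90, draw]
  -- iteration 2/2 --
  FD 7: (-7,15.6) -> (-7,22.6) [heading=90, draw]
  FD 4.2: (-7,22.6) -> (-7,26.8) [heading=90, draw]
]
RT 270: heading 90 -> 180
Final: pos=(-7,26.8), heading=180, 5 segment(s) drawn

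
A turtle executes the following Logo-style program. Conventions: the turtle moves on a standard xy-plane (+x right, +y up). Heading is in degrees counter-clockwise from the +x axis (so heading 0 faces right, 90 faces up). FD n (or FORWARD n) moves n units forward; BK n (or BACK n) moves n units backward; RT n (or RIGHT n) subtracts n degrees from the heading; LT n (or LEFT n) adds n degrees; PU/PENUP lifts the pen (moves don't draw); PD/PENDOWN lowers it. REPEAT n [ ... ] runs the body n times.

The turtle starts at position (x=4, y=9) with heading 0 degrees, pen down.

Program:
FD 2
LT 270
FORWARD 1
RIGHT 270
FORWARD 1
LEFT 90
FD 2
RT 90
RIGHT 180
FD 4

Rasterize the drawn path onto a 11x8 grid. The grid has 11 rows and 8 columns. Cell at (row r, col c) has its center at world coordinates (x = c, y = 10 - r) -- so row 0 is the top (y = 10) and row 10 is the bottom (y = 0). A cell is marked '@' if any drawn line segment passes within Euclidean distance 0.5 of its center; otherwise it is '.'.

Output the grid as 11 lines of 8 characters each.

Segment 0: (4,9) -> (6,9)
Segment 1: (6,9) -> (6,8)
Segment 2: (6,8) -> (7,8)
Segment 3: (7,8) -> (7,10)
Segment 4: (7,10) -> (3,10)

Answer: ...@@@@@
....@@@@
......@@
........
........
........
........
........
........
........
........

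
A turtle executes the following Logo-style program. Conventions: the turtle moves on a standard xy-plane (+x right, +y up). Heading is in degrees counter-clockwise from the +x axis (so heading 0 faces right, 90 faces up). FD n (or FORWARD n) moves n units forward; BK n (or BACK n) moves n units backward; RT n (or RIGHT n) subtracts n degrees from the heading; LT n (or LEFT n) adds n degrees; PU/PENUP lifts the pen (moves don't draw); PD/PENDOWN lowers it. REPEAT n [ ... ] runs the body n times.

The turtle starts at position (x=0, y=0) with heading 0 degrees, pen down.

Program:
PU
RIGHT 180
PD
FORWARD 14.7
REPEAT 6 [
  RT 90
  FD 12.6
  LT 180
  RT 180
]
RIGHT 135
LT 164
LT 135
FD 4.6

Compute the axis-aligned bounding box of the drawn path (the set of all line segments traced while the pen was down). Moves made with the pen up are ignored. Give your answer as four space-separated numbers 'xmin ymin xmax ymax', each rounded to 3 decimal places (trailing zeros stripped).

Answer: -14.7 0 0 13.868

Derivation:
Executing turtle program step by step:
Start: pos=(0,0), heading=0, pen down
PU: pen up
RT 180: heading 0 -> 180
PD: pen down
FD 14.7: (0,0) -> (-14.7,0) [heading=180, draw]
REPEAT 6 [
  -- iteration 1/6 --
  RT 90: heading 180 -> 90
  FD 12.6: (-14.7,0) -> (-14.7,12.6) [heading=90, draw]
  LT 180: heading 90 -> 270
  RT 180: heading 270 -> 90
  -- iteration 2/6 --
  RT 90: heading 90 -> 0
  FD 12.6: (-14.7,12.6) -> (-2.1,12.6) [heading=0, draw]
  LT 180: heading 0 -> 180
  RT 180: heading 180 -> 0
  -- iteration 3/6 --
  RT 90: heading 0 -> 270
  FD 12.6: (-2.1,12.6) -> (-2.1,0) [heading=270, draw]
  LT 180: heading 270 -> 90
  RT 180: heading 90 -> 270
  -- iteration 4/6 --
  RT 90: heading 270 -> 180
  FD 12.6: (-2.1,0) -> (-14.7,0) [heading=180, draw]
  LT 180: heading 180 -> 0
  RT 180: heading 0 -> 180
  -- iteration 5/6 --
  RT 90: heading 180 -> 90
  FD 12.6: (-14.7,0) -> (-14.7,12.6) [heading=90, draw]
  LT 180: heading 90 -> 270
  RT 180: heading 270 -> 90
  -- iteration 6/6 --
  RT 90: heading 90 -> 0
  FD 12.6: (-14.7,12.6) -> (-2.1,12.6) [heading=0, draw]
  LT 180: heading 0 -> 180
  RT 180: heading 180 -> 0
]
RT 135: heading 0 -> 225
LT 164: heading 225 -> 29
LT 135: heading 29 -> 164
FD 4.6: (-2.1,12.6) -> (-6.522,13.868) [heading=164, draw]
Final: pos=(-6.522,13.868), heading=164, 8 segment(s) drawn

Segment endpoints: x in {-14.7, -14.7, -14.7, -14.7, -6.522, -2.1, -2.1, -2.1, 0}, y in {0, 0, 0, 0, 12.6, 12.6, 12.6, 13.868}
xmin=-14.7, ymin=0, xmax=0, ymax=13.868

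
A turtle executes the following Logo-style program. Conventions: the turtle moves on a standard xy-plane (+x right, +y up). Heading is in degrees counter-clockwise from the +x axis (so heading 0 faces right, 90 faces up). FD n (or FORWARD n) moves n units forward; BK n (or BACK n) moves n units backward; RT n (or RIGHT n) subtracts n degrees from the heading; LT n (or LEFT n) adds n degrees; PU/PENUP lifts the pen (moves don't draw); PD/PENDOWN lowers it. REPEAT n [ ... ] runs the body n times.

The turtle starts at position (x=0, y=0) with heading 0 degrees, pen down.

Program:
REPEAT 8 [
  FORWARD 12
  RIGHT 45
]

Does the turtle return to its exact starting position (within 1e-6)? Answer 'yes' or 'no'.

Executing turtle program step by step:
Start: pos=(0,0), heading=0, pen down
REPEAT 8 [
  -- iteration 1/8 --
  FD 12: (0,0) -> (12,0) [heading=0, draw]
  RT 45: heading 0 -> 315
  -- iteration 2/8 --
  FD 12: (12,0) -> (20.485,-8.485) [heading=315, draw]
  RT 45: heading 315 -> 270
  -- iteration 3/8 --
  FD 12: (20.485,-8.485) -> (20.485,-20.485) [heading=270, draw]
  RT 45: heading 270 -> 225
  -- iteration 4/8 --
  FD 12: (20.485,-20.485) -> (12,-28.971) [heading=225, draw]
  RT 45: heading 225 -> 180
  -- iteration 5/8 --
  FD 12: (12,-28.971) -> (0,-28.971) [heading=180, draw]
  RT 45: heading 180 -> 135
  -- iteration 6/8 --
  FD 12: (0,-28.971) -> (-8.485,-20.485) [heading=135, draw]
  RT 45: heading 135 -> 90
  -- iteration 7/8 --
  FD 12: (-8.485,-20.485) -> (-8.485,-8.485) [heading=90, draw]
  RT 45: heading 90 -> 45
  -- iteration 8/8 --
  FD 12: (-8.485,-8.485) -> (0,0) [heading=45, draw]
  RT 45: heading 45 -> 0
]
Final: pos=(0,0), heading=0, 8 segment(s) drawn

Start position: (0, 0)
Final position: (0, 0)
Distance = 0; < 1e-6 -> CLOSED

Answer: yes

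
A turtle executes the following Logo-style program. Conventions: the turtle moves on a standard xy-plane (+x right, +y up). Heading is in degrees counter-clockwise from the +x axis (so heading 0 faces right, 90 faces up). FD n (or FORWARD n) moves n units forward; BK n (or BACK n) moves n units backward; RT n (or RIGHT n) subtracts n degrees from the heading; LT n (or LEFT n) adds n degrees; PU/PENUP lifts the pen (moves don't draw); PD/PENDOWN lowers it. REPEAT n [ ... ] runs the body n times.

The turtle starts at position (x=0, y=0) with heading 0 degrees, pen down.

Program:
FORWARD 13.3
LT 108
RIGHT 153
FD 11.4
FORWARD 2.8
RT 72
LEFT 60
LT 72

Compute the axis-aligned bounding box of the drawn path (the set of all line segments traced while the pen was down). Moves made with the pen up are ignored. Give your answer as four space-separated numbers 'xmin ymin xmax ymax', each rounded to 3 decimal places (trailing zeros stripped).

Executing turtle program step by step:
Start: pos=(0,0), heading=0, pen down
FD 13.3: (0,0) -> (13.3,0) [heading=0, draw]
LT 108: heading 0 -> 108
RT 153: heading 108 -> 315
FD 11.4: (13.3,0) -> (21.361,-8.061) [heading=315, draw]
FD 2.8: (21.361,-8.061) -> (23.341,-10.041) [heading=315, draw]
RT 72: heading 315 -> 243
LT 60: heading 243 -> 303
LT 72: heading 303 -> 15
Final: pos=(23.341,-10.041), heading=15, 3 segment(s) drawn

Segment endpoints: x in {0, 13.3, 21.361, 23.341}, y in {-10.041, -8.061, 0}
xmin=0, ymin=-10.041, xmax=23.341, ymax=0

Answer: 0 -10.041 23.341 0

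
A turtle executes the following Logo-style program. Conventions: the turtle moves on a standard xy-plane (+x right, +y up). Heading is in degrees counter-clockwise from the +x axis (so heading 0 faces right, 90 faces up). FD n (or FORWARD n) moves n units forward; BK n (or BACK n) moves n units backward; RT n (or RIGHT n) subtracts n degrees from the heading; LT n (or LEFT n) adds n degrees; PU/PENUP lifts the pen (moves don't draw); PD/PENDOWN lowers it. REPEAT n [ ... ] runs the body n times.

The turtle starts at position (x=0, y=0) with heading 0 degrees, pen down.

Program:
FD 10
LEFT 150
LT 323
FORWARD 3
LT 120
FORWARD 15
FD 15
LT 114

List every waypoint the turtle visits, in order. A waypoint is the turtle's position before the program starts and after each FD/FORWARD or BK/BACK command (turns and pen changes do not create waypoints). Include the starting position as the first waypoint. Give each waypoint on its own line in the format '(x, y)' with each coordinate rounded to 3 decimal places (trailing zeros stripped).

Answer: (0, 0)
(10, 0)
(8.828, 2.762)
(-0.199, -9.218)
(-9.227, -21.198)

Derivation:
Executing turtle program step by step:
Start: pos=(0,0), heading=0, pen down
FD 10: (0,0) -> (10,0) [heading=0, draw]
LT 150: heading 0 -> 150
LT 323: heading 150 -> 113
FD 3: (10,0) -> (8.828,2.762) [heading=113, draw]
LT 120: heading 113 -> 233
FD 15: (8.828,2.762) -> (-0.199,-9.218) [heading=233, draw]
FD 15: (-0.199,-9.218) -> (-9.227,-21.198) [heading=233, draw]
LT 114: heading 233 -> 347
Final: pos=(-9.227,-21.198), heading=347, 4 segment(s) drawn
Waypoints (5 total):
(0, 0)
(10, 0)
(8.828, 2.762)
(-0.199, -9.218)
(-9.227, -21.198)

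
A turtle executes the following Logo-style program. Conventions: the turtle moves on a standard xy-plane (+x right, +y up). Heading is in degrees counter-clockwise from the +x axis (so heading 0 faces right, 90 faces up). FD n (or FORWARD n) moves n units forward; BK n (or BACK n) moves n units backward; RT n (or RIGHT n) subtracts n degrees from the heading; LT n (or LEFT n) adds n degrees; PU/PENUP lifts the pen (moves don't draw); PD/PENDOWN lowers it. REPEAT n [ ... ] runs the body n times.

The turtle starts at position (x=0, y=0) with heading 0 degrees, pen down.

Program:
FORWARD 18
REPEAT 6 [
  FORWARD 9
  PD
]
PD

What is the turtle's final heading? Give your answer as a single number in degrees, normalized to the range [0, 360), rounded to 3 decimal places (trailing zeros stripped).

Executing turtle program step by step:
Start: pos=(0,0), heading=0, pen down
FD 18: (0,0) -> (18,0) [heading=0, draw]
REPEAT 6 [
  -- iteration 1/6 --
  FD 9: (18,0) -> (27,0) [heading=0, draw]
  PD: pen down
  -- iteration 2/6 --
  FD 9: (27,0) -> (36,0) [heading=0, draw]
  PD: pen down
  -- iteration 3/6 --
  FD 9: (36,0) -> (45,0) [heading=0, draw]
  PD: pen down
  -- iteration 4/6 --
  FD 9: (45,0) -> (54,0) [heading=0, draw]
  PD: pen down
  -- iteration 5/6 --
  FD 9: (54,0) -> (63,0) [heading=0, draw]
  PD: pen down
  -- iteration 6/6 --
  FD 9: (63,0) -> (72,0) [heading=0, draw]
  PD: pen down
]
PD: pen down
Final: pos=(72,0), heading=0, 7 segment(s) drawn

Answer: 0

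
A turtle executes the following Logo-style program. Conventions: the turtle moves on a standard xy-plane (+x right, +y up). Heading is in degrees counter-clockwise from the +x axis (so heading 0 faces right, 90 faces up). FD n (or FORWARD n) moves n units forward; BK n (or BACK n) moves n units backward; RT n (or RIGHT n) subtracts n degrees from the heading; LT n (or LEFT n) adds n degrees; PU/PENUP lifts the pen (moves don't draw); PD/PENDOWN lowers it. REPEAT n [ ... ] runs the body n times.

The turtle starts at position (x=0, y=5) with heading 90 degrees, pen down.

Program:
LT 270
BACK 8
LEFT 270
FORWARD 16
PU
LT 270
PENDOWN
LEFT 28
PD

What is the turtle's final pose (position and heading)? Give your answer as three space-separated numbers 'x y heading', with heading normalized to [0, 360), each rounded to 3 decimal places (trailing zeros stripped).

Answer: -8 -11 208

Derivation:
Executing turtle program step by step:
Start: pos=(0,5), heading=90, pen down
LT 270: heading 90 -> 0
BK 8: (0,5) -> (-8,5) [heading=0, draw]
LT 270: heading 0 -> 270
FD 16: (-8,5) -> (-8,-11) [heading=270, draw]
PU: pen up
LT 270: heading 270 -> 180
PD: pen down
LT 28: heading 180 -> 208
PD: pen down
Final: pos=(-8,-11), heading=208, 2 segment(s) drawn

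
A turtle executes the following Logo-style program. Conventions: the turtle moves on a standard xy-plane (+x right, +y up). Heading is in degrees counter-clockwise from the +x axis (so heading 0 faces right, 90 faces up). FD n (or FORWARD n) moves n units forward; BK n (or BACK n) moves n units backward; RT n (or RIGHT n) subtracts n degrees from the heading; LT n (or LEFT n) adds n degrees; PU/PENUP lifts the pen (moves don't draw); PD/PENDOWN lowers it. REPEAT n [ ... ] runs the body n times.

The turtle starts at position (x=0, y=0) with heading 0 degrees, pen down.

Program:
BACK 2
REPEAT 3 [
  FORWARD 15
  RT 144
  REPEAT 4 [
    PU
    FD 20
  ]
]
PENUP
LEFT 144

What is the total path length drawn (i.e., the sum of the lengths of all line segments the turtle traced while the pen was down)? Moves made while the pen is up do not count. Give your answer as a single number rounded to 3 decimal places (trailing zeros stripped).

Answer: 17

Derivation:
Executing turtle program step by step:
Start: pos=(0,0), heading=0, pen down
BK 2: (0,0) -> (-2,0) [heading=0, draw]
REPEAT 3 [
  -- iteration 1/3 --
  FD 15: (-2,0) -> (13,0) [heading=0, draw]
  RT 144: heading 0 -> 216
  REPEAT 4 [
    -- iteration 1/4 --
    PU: pen up
    FD 20: (13,0) -> (-3.18,-11.756) [heading=216, move]
    -- iteration 2/4 --
    PU: pen up
    FD 20: (-3.18,-11.756) -> (-19.361,-23.511) [heading=216, move]
    -- iteration 3/4 --
    PU: pen up
    FD 20: (-19.361,-23.511) -> (-35.541,-35.267) [heading=216, move]
    -- iteration 4/4 --
    PU: pen up
    FD 20: (-35.541,-35.267) -> (-51.721,-47.023) [heading=216, move]
  ]
  -- iteration 2/3 --
  FD 15: (-51.721,-47.023) -> (-63.857,-55.84) [heading=216, move]
  RT 144: heading 216 -> 72
  REPEAT 4 [
    -- iteration 1/4 --
    PU: pen up
    FD 20: (-63.857,-55.84) -> (-57.676,-36.818) [heading=72, move]
    -- iteration 2/4 --
    PU: pen up
    FD 20: (-57.676,-36.818) -> (-51.496,-17.797) [heading=72, move]
    -- iteration 3/4 --
    PU: pen up
    FD 20: (-51.496,-17.797) -> (-45.316,1.224) [heading=72, move]
    -- iteration 4/4 --
    PU: pen up
    FD 20: (-45.316,1.224) -> (-39.135,20.245) [heading=72, move]
  ]
  -- iteration 3/3 --
  FD 15: (-39.135,20.245) -> (-34.5,34.511) [heading=72, move]
  RT 144: heading 72 -> 288
  REPEAT 4 [
    -- iteration 1/4 --
    PU: pen up
    FD 20: (-34.5,34.511) -> (-28.32,15.49) [heading=288, move]
    -- iteration 2/4 --
    PU: pen up
    FD 20: (-28.32,15.49) -> (-22.139,-3.531) [heading=288, move]
    -- iteration 3/4 --
    PU: pen up
    FD 20: (-22.139,-3.531) -> (-15.959,-22.553) [heading=288, move]
    -- iteration 4/4 --
    PU: pen up
    FD 20: (-15.959,-22.553) -> (-9.779,-41.574) [heading=288, move]
  ]
]
PU: pen up
LT 144: heading 288 -> 72
Final: pos=(-9.779,-41.574), heading=72, 2 segment(s) drawn

Segment lengths:
  seg 1: (0,0) -> (-2,0), length = 2
  seg 2: (-2,0) -> (13,0), length = 15
Total = 17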